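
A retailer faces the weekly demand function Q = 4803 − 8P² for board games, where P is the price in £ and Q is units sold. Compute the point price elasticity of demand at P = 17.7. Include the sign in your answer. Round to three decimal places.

-2.183

At P = 17.7, Q = 2296.680.
dQ/dP = −16P = -283.200.
ε = (dQ/dP)(P/Q) = (-283.200)(17.7/2296.680).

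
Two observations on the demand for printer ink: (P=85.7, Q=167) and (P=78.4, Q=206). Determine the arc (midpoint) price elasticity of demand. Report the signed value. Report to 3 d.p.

-2.350

ΔQ = 206 − 167 = 39; ΔP = 78.4 − 85.7 = -7.3.
Midpoints: P̄ = 82.05, Q̄ = 186.5.
ε = (ΔQ/ΔP)(P̄/Q̄) = (39/-7.3)(82.05/186.5).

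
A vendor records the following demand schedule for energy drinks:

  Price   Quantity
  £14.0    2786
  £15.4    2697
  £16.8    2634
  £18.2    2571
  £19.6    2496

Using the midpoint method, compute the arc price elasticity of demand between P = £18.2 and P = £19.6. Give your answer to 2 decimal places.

-0.40

At P = 18.2, Q = 2571; at P = 19.6, Q = 2496.
ΔQ = -75, ΔP = 1.4. Midpoints: P̄ = 18.90, Q̄ = 2533.5.
ε = (ΔQ/ΔP)(P̄/Q̄) = (-75/1.4)(18.90/2533.5).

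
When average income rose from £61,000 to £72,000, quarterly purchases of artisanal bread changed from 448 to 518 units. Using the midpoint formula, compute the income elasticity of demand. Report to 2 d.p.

ΔQ = 70, ΔI = 11000. Midpoints: Ī = 66,500, Q̄ = 483.0.
ε_I = (ΔQ/ΔI)(Ī/Q̄) = (70/11000)(66500/483.0).
ε_I > 0, so the good is normal.

0.88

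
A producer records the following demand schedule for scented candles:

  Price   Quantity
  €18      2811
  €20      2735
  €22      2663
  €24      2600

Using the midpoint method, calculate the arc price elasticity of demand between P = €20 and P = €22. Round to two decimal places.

At P = 20, Q = 2735; at P = 22, Q = 2663.
ΔQ = -72, ΔP = 2. Midpoints: P̄ = 21.00, Q̄ = 2699.0.
ε = (ΔQ/ΔP)(P̄/Q̄) = (-72/2)(21.00/2699.0).

-0.28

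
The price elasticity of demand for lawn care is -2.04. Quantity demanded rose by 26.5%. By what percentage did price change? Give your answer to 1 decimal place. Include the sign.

-13.0%

%ΔP ≈ %ΔQ / ε = (26.5%)/(-2.04) = -12.99%.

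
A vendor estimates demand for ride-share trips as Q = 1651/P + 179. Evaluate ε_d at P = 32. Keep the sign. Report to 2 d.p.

At P = 32, Q = 230.594.
dQ/dP = −1651/P² = -1.612.
ε = (dQ/dP)(P/Q) = (-1.612)(32/230.594).
|ε| < 1, so demand is inelastic at this price.

-0.22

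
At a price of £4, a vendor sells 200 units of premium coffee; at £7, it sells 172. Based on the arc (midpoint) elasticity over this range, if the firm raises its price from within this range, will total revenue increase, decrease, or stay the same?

Arc ε = (-28/3)(5.50/186.0) ≈ -0.276.
|ε| = 0.28 < 1, so demand is inelastic. A price rise therefore raises total revenue.

increase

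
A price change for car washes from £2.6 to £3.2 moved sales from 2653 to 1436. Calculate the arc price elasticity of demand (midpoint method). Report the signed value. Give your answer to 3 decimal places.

ΔQ = 1436 − 2653 = -1217; ΔP = 3.2 − 2.6 = 0.6.
Midpoints: P̄ = 2.90, Q̄ = 2044.5.
ε = (ΔQ/ΔP)(P̄/Q̄) = (-1217/0.6)(2.90/2044.5).

-2.877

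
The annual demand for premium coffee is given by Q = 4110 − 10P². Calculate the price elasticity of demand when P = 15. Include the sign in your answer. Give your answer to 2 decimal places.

At P = 15, Q = 1860.
dQ/dP = −20P = -300.
ε = (dQ/dP)(P/Q) = (-300)(15/1860).

-2.42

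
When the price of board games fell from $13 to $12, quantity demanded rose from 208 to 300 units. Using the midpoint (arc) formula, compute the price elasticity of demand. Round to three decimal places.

ΔQ = 300 − 208 = 92; ΔP = 12 − 13 = -1.
Midpoints: P̄ = 12.50, Q̄ = 254.0.
ε = (ΔQ/ΔP)(P̄/Q̄) = (92/-1)(12.50/254.0).

-4.528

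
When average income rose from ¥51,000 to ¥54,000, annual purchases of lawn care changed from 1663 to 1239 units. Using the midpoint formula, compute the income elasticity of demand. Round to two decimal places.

ΔQ = -424, ΔI = 3000. Midpoints: Ī = 52,500, Q̄ = 1451.0.
ε_I = (ΔQ/ΔI)(Ī/Q̄) = (-424/3000)(52500/1451.0).
ε_I < 0, so the good is inferior.

-5.11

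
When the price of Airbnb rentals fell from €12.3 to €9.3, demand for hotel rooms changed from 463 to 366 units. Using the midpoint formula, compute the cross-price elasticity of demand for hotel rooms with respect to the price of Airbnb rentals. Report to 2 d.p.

ΔQ_x = 366 − 463 = -97; ΔP_y = 9.3 − 12.3 = -3.
Midpoints: P̄_y = 10.80, Q̄_x = 414.5.
ε_xy = (ΔQ_x/ΔP_y)(P̄_y/Q̄_x) = (-97/-3)(10.80/414.5).

0.84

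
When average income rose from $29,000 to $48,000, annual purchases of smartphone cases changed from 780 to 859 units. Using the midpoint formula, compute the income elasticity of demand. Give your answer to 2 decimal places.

ΔQ = 79, ΔI = 19000. Midpoints: Ī = 38,500, Q̄ = 819.5.
ε_I = (ΔQ/ΔI)(Ī/Q̄) = (79/19000)(38500/819.5).
ε_I > 0, so the good is normal.

0.20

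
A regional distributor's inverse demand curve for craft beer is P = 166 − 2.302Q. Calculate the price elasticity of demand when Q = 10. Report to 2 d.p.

-6.21

At Q = 10, P = 166 − 2.302(10) = 142.98.
dP/dQ = −2.302, so dQ/dP = 1/(−2.302) = -0.434.
ε = (dQ/dP)(P/Q) = (-0.434)(142.98/10).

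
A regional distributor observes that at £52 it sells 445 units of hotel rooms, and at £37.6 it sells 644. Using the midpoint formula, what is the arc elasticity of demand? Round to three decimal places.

-1.137

ΔQ = 644 − 445 = 199; ΔP = 37.6 − 52 = -14.4.
Midpoints: P̄ = 44.80, Q̄ = 544.5.
ε = (ΔQ/ΔP)(P̄/Q̄) = (199/-14.4)(44.80/544.5).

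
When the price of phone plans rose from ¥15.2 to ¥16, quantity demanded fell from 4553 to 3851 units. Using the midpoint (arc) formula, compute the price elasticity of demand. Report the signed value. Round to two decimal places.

-3.26

ΔQ = 3851 − 4553 = -702; ΔP = 16 − 15.2 = 0.8.
Midpoints: P̄ = 15.60, Q̄ = 4202.0.
ε = (ΔQ/ΔP)(P̄/Q̄) = (-702/0.8)(15.60/4202.0).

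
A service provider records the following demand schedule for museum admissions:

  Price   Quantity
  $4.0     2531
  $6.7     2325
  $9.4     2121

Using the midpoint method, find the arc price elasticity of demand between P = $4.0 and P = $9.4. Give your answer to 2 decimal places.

At P = 4.0, Q = 2531; at P = 9.4, Q = 2121.
ΔQ = -410, ΔP = 5.4. Midpoints: P̄ = 6.70, Q̄ = 2326.0.
ε = (ΔQ/ΔP)(P̄/Q̄) = (-410/5.4)(6.70/2326.0).

-0.22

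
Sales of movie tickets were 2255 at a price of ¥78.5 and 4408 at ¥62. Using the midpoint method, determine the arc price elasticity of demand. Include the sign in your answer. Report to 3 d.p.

ΔQ = 4408 − 2255 = 2153; ΔP = 62 − 78.5 = -16.5.
Midpoints: P̄ = 70.25, Q̄ = 3331.5.
ε = (ΔQ/ΔP)(P̄/Q̄) = (2153/-16.5)(70.25/3331.5).

-2.751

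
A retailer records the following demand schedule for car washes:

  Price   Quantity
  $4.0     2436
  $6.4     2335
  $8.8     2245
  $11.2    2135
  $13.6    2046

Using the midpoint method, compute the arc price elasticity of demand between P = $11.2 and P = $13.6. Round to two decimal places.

-0.22

At P = 11.2, Q = 2135; at P = 13.6, Q = 2046.
ΔQ = -89, ΔP = 2.4. Midpoints: P̄ = 12.40, Q̄ = 2090.5.
ε = (ΔQ/ΔP)(P̄/Q̄) = (-89/2.4)(12.40/2090.5).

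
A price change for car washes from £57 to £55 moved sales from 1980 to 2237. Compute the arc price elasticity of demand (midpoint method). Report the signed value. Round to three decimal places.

ΔQ = 2237 − 1980 = 257; ΔP = 55 − 57 = -2.
Midpoints: P̄ = 56.00, Q̄ = 2108.5.
ε = (ΔQ/ΔP)(P̄/Q̄) = (257/-2)(56.00/2108.5).

-3.413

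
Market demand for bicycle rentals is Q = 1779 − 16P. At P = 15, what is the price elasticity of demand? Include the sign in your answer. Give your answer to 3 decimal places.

At P = 15, Q = 1539.
dQ/dP = −16.
ε = (dQ/dP)(P/Q) = (-16)(15/1539).
|ε| < 1, so demand is inelastic at this price.

-0.156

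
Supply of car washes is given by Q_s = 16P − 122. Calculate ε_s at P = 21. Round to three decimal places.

1.570

At P = 21, Q_s = 214.
dQ_s/dP = 16.
ε_s = (dQ_s/dP)(P/Q_s) = (16)(21/214).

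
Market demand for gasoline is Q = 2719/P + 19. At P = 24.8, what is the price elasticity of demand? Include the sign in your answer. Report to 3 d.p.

At P = 24.8, Q = 128.637.
dQ/dP = −2719/P² = -4.421.
ε = (dQ/dP)(P/Q) = (-4.421)(24.8/128.637).

-0.852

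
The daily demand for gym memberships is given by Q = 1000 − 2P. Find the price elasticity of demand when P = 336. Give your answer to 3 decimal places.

-2.049

At P = 336, Q = 328.
dQ/dP = −2.
ε = (dQ/dP)(P/Q) = (-2)(336/328).
|ε| > 1, so demand is elastic at this price.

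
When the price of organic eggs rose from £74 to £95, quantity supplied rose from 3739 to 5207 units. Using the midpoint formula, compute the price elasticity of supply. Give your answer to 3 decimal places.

ΔQ = 5207 − 3739 = 1468; ΔP = 95 − 74 = 21.
Midpoints: P̄ = 84.50, Q̄ = 4473.0.
ε_s = (ΔQ/ΔP)(P̄/Q̄) = (1468/21)(84.50/4473.0).

1.321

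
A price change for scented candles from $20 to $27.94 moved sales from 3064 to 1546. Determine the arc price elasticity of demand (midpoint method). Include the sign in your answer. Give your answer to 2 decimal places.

-1.99

ΔQ = 1546 − 3064 = -1518; ΔP = 27.94 − 20 = 7.94.
Midpoints: P̄ = 23.97, Q̄ = 2305.0.
ε = (ΔQ/ΔP)(P̄/Q̄) = (-1518/7.94)(23.97/2305.0).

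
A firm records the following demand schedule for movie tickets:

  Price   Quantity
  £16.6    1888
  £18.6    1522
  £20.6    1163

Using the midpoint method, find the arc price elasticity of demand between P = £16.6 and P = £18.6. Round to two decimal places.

At P = 16.6, Q = 1888; at P = 18.6, Q = 1522.
ΔQ = -366, ΔP = 2.0. Midpoints: P̄ = 17.60, Q̄ = 1705.0.
ε = (ΔQ/ΔP)(P̄/Q̄) = (-366/2.0)(17.60/1705.0).

-1.89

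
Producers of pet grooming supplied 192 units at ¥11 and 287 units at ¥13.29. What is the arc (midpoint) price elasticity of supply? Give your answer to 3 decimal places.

2.104

ΔQ = 287 − 192 = 95; ΔP = 13.29 − 11 = 2.29.
Midpoints: P̄ = 12.14, Q̄ = 239.5.
ε_s = (ΔQ/ΔP)(P̄/Q̄) = (95/2.29)(12.14/239.5).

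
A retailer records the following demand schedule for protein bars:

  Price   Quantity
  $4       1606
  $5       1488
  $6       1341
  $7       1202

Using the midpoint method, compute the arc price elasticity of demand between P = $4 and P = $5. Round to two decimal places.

At P = 4, Q = 1606; at P = 5, Q = 1488.
ΔQ = -118, ΔP = 1. Midpoints: P̄ = 4.50, Q̄ = 1547.0.
ε = (ΔQ/ΔP)(P̄/Q̄) = (-118/1)(4.50/1547.0).

-0.34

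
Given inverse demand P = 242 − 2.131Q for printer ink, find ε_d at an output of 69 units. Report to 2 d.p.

At Q = 69, P = 242 − 2.131(69) = 94.96.
dP/dQ = −2.131, so dQ/dP = 1/(−2.131) = -0.469.
ε = (dQ/dP)(P/Q) = (-0.469)(94.96/69).

-0.65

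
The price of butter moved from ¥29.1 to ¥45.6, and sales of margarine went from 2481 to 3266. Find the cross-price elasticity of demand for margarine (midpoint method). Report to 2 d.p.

0.62

ΔQ_x = 3266 − 2481 = 785; ΔP_y = 45.6 − 29.1 = 16.5.
Midpoints: P̄_y = 37.35, Q̄_x = 2873.5.
ε_xy = (ΔQ_x/ΔP_y)(P̄_y/Q̄_x) = (785/16.5)(37.35/2873.5).
ε_xy > 0, so the goods are substitutes.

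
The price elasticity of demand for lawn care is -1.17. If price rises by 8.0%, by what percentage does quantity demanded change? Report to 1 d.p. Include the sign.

%ΔQ ≈ ε × %ΔP = (-1.17)(8.0%) = -9.36%.

-9.4%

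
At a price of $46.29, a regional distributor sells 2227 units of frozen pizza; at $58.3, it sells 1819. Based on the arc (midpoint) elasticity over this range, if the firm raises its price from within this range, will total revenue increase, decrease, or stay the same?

Arc ε = (-408/12.01)(52.30/2023.0) ≈ -0.878.
|ε| = 0.88 < 1, so demand is inelastic. A price rise therefore raises total revenue.

increase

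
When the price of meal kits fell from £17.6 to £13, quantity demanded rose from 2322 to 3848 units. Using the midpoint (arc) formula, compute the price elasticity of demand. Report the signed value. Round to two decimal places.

ΔQ = 3848 − 2322 = 1526; ΔP = 13 − 17.6 = -4.6.
Midpoints: P̄ = 15.30, Q̄ = 3085.0.
ε = (ΔQ/ΔP)(P̄/Q̄) = (1526/-4.6)(15.30/3085.0).

-1.65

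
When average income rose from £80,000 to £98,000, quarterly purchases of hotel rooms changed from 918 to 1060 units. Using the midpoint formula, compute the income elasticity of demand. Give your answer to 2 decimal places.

0.71

ΔQ = 142, ΔI = 18000. Midpoints: Ī = 89,000, Q̄ = 989.0.
ε_I = (ΔQ/ΔI)(Ī/Q̄) = (142/18000)(89000/989.0).
ε_I > 0, so the good is normal.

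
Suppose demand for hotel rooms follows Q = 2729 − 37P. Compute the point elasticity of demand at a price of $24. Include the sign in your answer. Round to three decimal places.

At P = 24, Q = 1841.
dQ/dP = −37.
ε = (dQ/dP)(P/Q) = (-37)(24/1841).

-0.482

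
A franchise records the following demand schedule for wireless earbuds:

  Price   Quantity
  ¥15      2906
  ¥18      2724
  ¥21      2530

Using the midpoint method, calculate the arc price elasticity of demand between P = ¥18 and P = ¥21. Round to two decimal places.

At P = 18, Q = 2724; at P = 21, Q = 2530.
ΔQ = -194, ΔP = 3. Midpoints: P̄ = 19.50, Q̄ = 2627.0.
ε = (ΔQ/ΔP)(P̄/Q̄) = (-194/3)(19.50/2627.0).

-0.48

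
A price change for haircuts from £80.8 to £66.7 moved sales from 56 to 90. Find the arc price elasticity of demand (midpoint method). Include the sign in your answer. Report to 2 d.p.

ΔQ = 90 − 56 = 34; ΔP = 66.7 − 80.8 = -14.1.
Midpoints: P̄ = 73.75, Q̄ = 73.0.
ε = (ΔQ/ΔP)(P̄/Q̄) = (34/-14.1)(73.75/73.0).

-2.44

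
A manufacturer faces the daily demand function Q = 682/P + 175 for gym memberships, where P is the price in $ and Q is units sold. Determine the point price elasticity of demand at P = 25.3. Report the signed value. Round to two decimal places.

At P = 25.3, Q = 201.957.
dQ/dP = −682/P² = -1.065.
ε = (dQ/dP)(P/Q) = (-1.065)(25.3/201.957).

-0.13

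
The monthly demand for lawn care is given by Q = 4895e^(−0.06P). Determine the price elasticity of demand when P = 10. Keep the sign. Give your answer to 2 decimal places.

-0.60

At P = 10, Q = 2686.433.
dQ/dP = −0.06·4895e^(−0.06P) = −0.06Q = -161.186.
ε = (dQ/dP)(P/Q) = (-161.186)(10/2686.433).
|ε| < 1, so demand is inelastic at this price.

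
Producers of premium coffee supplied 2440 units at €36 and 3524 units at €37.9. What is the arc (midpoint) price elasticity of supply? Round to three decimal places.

ΔQ = 3524 − 2440 = 1084; ΔP = 37.9 − 36 = 1.9.
Midpoints: P̄ = 36.95, Q̄ = 2982.0.
ε_s = (ΔQ/ΔP)(P̄/Q̄) = (1084/1.9)(36.95/2982.0).

7.069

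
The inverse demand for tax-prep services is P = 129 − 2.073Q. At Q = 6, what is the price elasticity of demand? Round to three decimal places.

-9.371

At Q = 6, P = 129 − 2.073(6) = 116.56.
dP/dQ = −2.073, so dQ/dP = 1/(−2.073) = -0.482.
ε = (dQ/dP)(P/Q) = (-0.482)(116.56/6).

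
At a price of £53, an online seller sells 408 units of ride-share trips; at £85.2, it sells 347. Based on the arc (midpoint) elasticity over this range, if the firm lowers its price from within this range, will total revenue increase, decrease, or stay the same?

Arc ε = (-61/32.2)(69.10/377.5) ≈ -0.347.
|ε| = 0.35 < 1, so demand is inelastic. A price cut therefore reduces total revenue.

decrease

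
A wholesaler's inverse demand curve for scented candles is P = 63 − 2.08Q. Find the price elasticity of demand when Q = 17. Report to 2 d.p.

At Q = 17, P = 63 − 2.08(17) = 27.64.
dP/dQ = −2.08, so dQ/dP = 1/(−2.08) = -0.481.
ε = (dQ/dP)(P/Q) = (-0.481)(27.64/17).

-0.78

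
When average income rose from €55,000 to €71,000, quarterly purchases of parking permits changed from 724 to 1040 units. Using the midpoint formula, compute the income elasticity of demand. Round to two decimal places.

ΔQ = 316, ΔI = 16000. Midpoints: Ī = 63,000, Q̄ = 882.0.
ε_I = (ΔQ/ΔI)(Ī/Q̄) = (316/16000)(63000/882.0).

1.41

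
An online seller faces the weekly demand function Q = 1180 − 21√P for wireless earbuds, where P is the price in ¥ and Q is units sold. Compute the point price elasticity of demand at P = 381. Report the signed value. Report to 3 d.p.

-0.266

At P = 381, Q = 770.096.
dQ/dP = −21/(2√P) = -0.538.
ε = (dQ/dP)(P/Q) = (-0.538)(381/770.096).
|ε| < 1, so demand is inelastic at this price.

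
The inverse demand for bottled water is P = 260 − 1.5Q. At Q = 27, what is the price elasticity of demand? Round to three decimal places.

At Q = 27, P = 260 − 1.5(27) = 219.50.
dP/dQ = −1.5, so dQ/dP = 1/(−1.5) = -0.667.
ε = (dQ/dP)(P/Q) = (-0.667)(219.50/27).

-5.420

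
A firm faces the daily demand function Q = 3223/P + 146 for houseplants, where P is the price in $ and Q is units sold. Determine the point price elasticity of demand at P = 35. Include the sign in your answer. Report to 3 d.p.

At P = 35, Q = 238.086.
dQ/dP = −3223/P² = -2.631.
ε = (dQ/dP)(P/Q) = (-2.631)(35/238.086).

-0.387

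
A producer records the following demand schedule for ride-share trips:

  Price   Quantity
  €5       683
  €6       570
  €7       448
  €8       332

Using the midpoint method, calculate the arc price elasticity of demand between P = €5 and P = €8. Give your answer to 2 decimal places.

-1.50

At P = 5, Q = 683; at P = 8, Q = 332.
ΔQ = -351, ΔP = 3. Midpoints: P̄ = 6.50, Q̄ = 507.5.
ε = (ΔQ/ΔP)(P̄/Q̄) = (-351/3)(6.50/507.5).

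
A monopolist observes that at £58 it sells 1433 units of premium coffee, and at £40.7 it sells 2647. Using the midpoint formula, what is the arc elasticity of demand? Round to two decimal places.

ΔQ = 2647 − 1433 = 1214; ΔP = 40.7 − 58 = -17.3.
Midpoints: P̄ = 49.35, Q̄ = 2040.0.
ε = (ΔQ/ΔP)(P̄/Q̄) = (1214/-17.3)(49.35/2040.0).

-1.70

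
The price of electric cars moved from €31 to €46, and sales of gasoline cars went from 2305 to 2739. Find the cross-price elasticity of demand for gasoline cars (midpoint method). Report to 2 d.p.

ΔQ_x = 2739 − 2305 = 434; ΔP_y = 46 − 31 = 15.
Midpoints: P̄_y = 38.50, Q̄_x = 2522.0.
ε_xy = (ΔQ_x/ΔP_y)(P̄_y/Q̄_x) = (434/15)(38.50/2522.0).

0.44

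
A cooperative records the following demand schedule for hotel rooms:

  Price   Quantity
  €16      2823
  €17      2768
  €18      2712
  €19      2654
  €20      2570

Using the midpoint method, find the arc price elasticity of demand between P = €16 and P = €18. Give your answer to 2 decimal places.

-0.34

At P = 16, Q = 2823; at P = 18, Q = 2712.
ΔQ = -111, ΔP = 2. Midpoints: P̄ = 17.00, Q̄ = 2767.5.
ε = (ΔQ/ΔP)(P̄/Q̄) = (-111/2)(17.00/2767.5).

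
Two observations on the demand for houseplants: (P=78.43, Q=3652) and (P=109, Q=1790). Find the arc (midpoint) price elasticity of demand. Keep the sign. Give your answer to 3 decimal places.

ΔQ = 1790 − 3652 = -1862; ΔP = 109 − 78.43 = 30.57.
Midpoints: P̄ = 93.72, Q̄ = 2721.0.
ε = (ΔQ/ΔP)(P̄/Q̄) = (-1862/30.57)(93.72/2721.0).

-2.098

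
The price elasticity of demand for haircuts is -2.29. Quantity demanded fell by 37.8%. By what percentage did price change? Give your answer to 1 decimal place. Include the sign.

16.5%

%ΔP ≈ %ΔQ / ε = (-37.8%)/(-2.29) = 16.51%.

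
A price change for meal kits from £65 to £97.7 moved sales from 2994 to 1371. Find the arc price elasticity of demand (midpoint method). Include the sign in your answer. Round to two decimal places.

ΔQ = 1371 − 2994 = -1623; ΔP = 97.7 − 65 = 32.7.
Midpoints: P̄ = 81.35, Q̄ = 2182.5.
ε = (ΔQ/ΔP)(P̄/Q̄) = (-1623/32.7)(81.35/2182.5).

-1.85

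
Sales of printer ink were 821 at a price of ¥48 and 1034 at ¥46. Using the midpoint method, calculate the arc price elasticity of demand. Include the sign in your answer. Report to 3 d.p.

-5.397

ΔQ = 1034 − 821 = 213; ΔP = 46 − 48 = -2.
Midpoints: P̄ = 47.00, Q̄ = 927.5.
ε = (ΔQ/ΔP)(P̄/Q̄) = (213/-2)(47.00/927.5).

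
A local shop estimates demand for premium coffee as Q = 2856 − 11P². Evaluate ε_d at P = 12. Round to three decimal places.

-2.491

At P = 12, Q = 1272.
dQ/dP = −22P = -264.
ε = (dQ/dP)(P/Q) = (-264)(12/1272).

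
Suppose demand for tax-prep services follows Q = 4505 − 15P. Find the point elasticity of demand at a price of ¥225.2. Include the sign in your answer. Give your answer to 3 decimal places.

At P = 225.2, Q = 1127.
dQ/dP = −15.
ε = (dQ/dP)(P/Q) = (-15)(225.2/1127).
|ε| > 1, so demand is elastic at this price.

-2.997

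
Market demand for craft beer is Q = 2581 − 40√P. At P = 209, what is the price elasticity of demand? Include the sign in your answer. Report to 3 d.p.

At P = 209, Q = 2002.727.
dQ/dP = −40/(2√P) = -1.383.
ε = (dQ/dP)(P/Q) = (-1.383)(209/2002.727).

-0.144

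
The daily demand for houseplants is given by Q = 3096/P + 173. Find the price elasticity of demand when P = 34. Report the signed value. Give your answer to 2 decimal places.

-0.34

At P = 34, Q = 264.059.
dQ/dP = −3096/P² = -2.678.
ε = (dQ/dP)(P/Q) = (-2.678)(34/264.059).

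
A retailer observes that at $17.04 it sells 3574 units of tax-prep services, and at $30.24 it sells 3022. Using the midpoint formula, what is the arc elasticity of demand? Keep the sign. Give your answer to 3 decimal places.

-0.300

ΔQ = 3022 − 3574 = -552; ΔP = 30.24 − 17.04 = 13.2.
Midpoints: P̄ = 23.64, Q̄ = 3298.0.
ε = (ΔQ/ΔP)(P̄/Q̄) = (-552/13.2)(23.64/3298.0).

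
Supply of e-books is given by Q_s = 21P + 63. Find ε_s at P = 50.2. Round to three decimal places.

0.944

At P = 50.2, Q_s = 1117.20.
dQ_s/dP = 21.
ε_s = (dQ_s/dP)(P/Q_s) = (21)(50.2/1117.20).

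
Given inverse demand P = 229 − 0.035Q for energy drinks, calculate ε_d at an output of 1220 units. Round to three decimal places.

At Q = 1220, P = 229 − 0.035(1220) = 186.30.
dP/dQ = −0.035, so dQ/dP = 1/(−0.035) = -28.571.
ε = (dQ/dP)(P/Q) = (-28.571)(186.30/1220).

-4.363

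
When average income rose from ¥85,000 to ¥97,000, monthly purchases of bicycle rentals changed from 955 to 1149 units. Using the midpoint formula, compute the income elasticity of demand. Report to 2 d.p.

1.40

ΔQ = 194, ΔI = 12000. Midpoints: Ī = 91,000, Q̄ = 1052.0.
ε_I = (ΔQ/ΔI)(Ī/Q̄) = (194/12000)(91000/1052.0).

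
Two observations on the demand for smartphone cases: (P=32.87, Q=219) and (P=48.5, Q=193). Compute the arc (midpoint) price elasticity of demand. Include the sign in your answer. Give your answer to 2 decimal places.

-0.33

ΔQ = 193 − 219 = -26; ΔP = 48.5 − 32.87 = 15.63.
Midpoints: P̄ = 40.69, Q̄ = 206.0.
ε = (ΔQ/ΔP)(P̄/Q̄) = (-26/15.63)(40.69/206.0).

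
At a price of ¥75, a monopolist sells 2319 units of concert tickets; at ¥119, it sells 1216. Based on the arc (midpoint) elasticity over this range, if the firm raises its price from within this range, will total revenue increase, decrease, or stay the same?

Arc ε = (-1103/44)(97.00/1767.5) ≈ -1.376.
|ε| = 1.38 > 1, so demand is elastic. A price rise therefore reduces total revenue.

decrease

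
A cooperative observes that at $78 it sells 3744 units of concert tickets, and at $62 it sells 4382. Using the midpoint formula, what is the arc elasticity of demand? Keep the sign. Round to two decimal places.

-0.69

ΔQ = 4382 − 3744 = 638; ΔP = 62 − 78 = -16.
Midpoints: P̄ = 70.00, Q̄ = 4063.0.
ε = (ΔQ/ΔP)(P̄/Q̄) = (638/-16)(70.00/4063.0).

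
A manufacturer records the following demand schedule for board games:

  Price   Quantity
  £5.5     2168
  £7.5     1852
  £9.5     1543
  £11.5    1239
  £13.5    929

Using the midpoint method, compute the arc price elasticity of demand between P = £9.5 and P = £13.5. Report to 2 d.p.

-1.43

At P = 9.5, Q = 1543; at P = 13.5, Q = 929.
ΔQ = -614, ΔP = 4.0. Midpoints: P̄ = 11.50, Q̄ = 1236.0.
ε = (ΔQ/ΔP)(P̄/Q̄) = (-614/4.0)(11.50/1236.0).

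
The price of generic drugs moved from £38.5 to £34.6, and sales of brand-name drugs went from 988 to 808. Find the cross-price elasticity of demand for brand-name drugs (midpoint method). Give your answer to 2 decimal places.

ΔQ_x = 808 − 988 = -180; ΔP_y = 34.6 − 38.5 = -3.9.
Midpoints: P̄_y = 36.55, Q̄_x = 898.0.
ε_xy = (ΔQ_x/ΔP_y)(P̄_y/Q̄_x) = (-180/-3.9)(36.55/898.0).

1.88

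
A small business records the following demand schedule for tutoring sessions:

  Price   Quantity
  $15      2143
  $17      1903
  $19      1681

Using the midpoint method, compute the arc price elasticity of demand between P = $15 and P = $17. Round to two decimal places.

-0.95

At P = 15, Q = 2143; at P = 17, Q = 1903.
ΔQ = -240, ΔP = 2. Midpoints: P̄ = 16.00, Q̄ = 2023.0.
ε = (ΔQ/ΔP)(P̄/Q̄) = (-240/2)(16.00/2023.0).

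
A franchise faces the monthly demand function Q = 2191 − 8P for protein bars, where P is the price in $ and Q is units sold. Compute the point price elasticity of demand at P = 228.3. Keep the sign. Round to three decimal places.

-5.009

At P = 228.3, Q = 364.600.
dQ/dP = −8.
ε = (dQ/dP)(P/Q) = (-8)(228.3/364.600).
|ε| > 1, so demand is elastic at this price.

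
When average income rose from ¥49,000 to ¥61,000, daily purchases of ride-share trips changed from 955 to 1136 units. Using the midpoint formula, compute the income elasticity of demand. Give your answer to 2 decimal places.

ΔQ = 181, ΔI = 12000. Midpoints: Ī = 55,000, Q̄ = 1045.5.
ε_I = (ΔQ/ΔI)(Ī/Q̄) = (181/12000)(55000/1045.5).
ε_I > 0, so the good is normal.

0.79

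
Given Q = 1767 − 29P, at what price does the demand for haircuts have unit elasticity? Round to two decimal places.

30.47

For linear demand Q = a − bP, ε = −bP/(a − bP). |ε| = 1 when bP = a − bP, i.e. P = a/(2b).
P = 1767/(2·29) = 1767/58 = 30.4655.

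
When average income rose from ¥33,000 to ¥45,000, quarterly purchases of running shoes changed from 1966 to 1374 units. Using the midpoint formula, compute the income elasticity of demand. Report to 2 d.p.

-1.15

ΔQ = -592, ΔI = 12000. Midpoints: Ī = 39,000, Q̄ = 1670.0.
ε_I = (ΔQ/ΔI)(Ī/Q̄) = (-592/12000)(39000/1670.0).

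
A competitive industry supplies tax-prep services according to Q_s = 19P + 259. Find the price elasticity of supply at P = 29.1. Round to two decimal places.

0.68

At P = 29.1, Q_s = 811.90.
dQ_s/dP = 19.
ε_s = (dQ_s/dP)(P/Q_s) = (19)(29.1/811.90).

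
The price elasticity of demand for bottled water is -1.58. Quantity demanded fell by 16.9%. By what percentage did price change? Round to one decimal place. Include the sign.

%ΔP ≈ %ΔQ / ε = (-16.9%)/(-1.58) = 10.70%.

10.7%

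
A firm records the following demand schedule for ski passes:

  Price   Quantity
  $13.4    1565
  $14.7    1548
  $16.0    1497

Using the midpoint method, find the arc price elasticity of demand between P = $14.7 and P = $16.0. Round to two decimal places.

At P = 14.7, Q = 1548; at P = 16.0, Q = 1497.
ΔQ = -51, ΔP = 1.3. Midpoints: P̄ = 15.35, Q̄ = 1522.5.
ε = (ΔQ/ΔP)(P̄/Q̄) = (-51/1.3)(15.35/1522.5).

-0.40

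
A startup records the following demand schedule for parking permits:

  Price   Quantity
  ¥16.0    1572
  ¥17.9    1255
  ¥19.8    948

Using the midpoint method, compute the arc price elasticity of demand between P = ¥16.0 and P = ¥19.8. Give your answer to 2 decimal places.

-2.33

At P = 16.0, Q = 1572; at P = 19.8, Q = 948.
ΔQ = -624, ΔP = 3.8. Midpoints: P̄ = 17.90, Q̄ = 1260.0.
ε = (ΔQ/ΔP)(P̄/Q̄) = (-624/3.8)(17.90/1260.0).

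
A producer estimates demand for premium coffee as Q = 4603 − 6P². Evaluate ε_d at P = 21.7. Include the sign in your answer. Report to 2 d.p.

-3.18

At P = 21.7, Q = 1777.660.
dQ/dP = −12P = -260.400.
ε = (dQ/dP)(P/Q) = (-260.400)(21.7/1777.660).
|ε| > 1, so demand is elastic at this price.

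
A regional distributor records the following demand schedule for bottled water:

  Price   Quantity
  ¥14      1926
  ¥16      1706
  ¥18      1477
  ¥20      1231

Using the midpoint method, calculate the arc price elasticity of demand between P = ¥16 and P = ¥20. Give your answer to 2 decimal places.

At P = 16, Q = 1706; at P = 20, Q = 1231.
ΔQ = -475, ΔP = 4. Midpoints: P̄ = 18.00, Q̄ = 1468.5.
ε = (ΔQ/ΔP)(P̄/Q̄) = (-475/4)(18.00/1468.5).

-1.46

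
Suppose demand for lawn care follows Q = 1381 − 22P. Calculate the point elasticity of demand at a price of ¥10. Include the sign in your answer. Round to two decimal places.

At P = 10, Q = 1161.
dQ/dP = −22.
ε = (dQ/dP)(P/Q) = (-22)(10/1161).
|ε| < 1, so demand is inelastic at this price.

-0.19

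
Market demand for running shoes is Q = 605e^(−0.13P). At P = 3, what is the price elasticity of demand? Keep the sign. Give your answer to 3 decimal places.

At P = 3, Q = 409.619.
dQ/dP = −0.13·605e^(−0.13P) = −0.13Q = -53.251.
ε = (dQ/dP)(P/Q) = (-53.251)(3/409.619).
|ε| < 1, so demand is inelastic at this price.

-0.390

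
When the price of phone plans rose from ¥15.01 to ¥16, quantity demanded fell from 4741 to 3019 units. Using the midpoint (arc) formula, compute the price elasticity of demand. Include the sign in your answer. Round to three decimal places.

ΔQ = 3019 − 4741 = -1722; ΔP = 16 − 15.01 = 0.99.
Midpoints: P̄ = 15.50, Q̄ = 3880.0.
ε = (ΔQ/ΔP)(P̄/Q̄) = (-1722/0.99)(15.50/3880.0).

-6.951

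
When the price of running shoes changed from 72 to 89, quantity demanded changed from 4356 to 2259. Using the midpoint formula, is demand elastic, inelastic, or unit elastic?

elastic

Arc ε ≈ -3.002.
|ε| = 3.00 > 1.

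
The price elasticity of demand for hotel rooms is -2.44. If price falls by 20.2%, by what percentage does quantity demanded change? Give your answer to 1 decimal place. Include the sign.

%ΔQ ≈ ε × %ΔP = (-2.44)(-20.2%) = 49.29%.

49.3%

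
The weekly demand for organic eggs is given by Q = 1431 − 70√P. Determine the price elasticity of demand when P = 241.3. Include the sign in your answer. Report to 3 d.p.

At P = 241.3, Q = 343.632.
dQ/dP = −70/(2√P) = -2.253.
ε = (dQ/dP)(P/Q) = (-2.253)(241.3/343.632).

-1.582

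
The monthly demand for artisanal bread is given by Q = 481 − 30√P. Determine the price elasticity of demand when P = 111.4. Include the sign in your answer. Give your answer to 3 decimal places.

-0.963

At P = 111.4, Q = 164.361.
dQ/dP = −30/(2√P) = -1.421.
ε = (dQ/dP)(P/Q) = (-1.421)(111.4/164.361).
|ε| < 1, so demand is inelastic at this price.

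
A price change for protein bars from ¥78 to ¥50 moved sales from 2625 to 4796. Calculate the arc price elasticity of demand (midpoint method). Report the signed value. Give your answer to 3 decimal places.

ΔQ = 4796 − 2625 = 2171; ΔP = 50 − 78 = -28.
Midpoints: P̄ = 64.00, Q̄ = 3710.5.
ε = (ΔQ/ΔP)(P̄/Q̄) = (2171/-28)(64.00/3710.5).

-1.337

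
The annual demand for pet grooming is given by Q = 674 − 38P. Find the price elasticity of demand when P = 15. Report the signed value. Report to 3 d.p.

-5.481

At P = 15, Q = 104.
dQ/dP = −38.
ε = (dQ/dP)(P/Q) = (-38)(15/104).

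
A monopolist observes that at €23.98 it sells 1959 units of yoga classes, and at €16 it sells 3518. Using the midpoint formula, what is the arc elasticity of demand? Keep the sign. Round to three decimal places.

-1.426

ΔQ = 3518 − 1959 = 1559; ΔP = 16 − 23.98 = -7.98.
Midpoints: P̄ = 19.99, Q̄ = 2738.5.
ε = (ΔQ/ΔP)(P̄/Q̄) = (1559/-7.98)(19.99/2738.5).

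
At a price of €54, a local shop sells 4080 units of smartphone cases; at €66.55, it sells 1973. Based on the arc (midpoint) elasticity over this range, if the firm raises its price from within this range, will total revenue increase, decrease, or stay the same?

Arc ε = (-2107/12.55)(60.27/3026.5) ≈ -3.344.
|ε| = 3.34 > 1, so demand is elastic. A price rise therefore reduces total revenue.

decrease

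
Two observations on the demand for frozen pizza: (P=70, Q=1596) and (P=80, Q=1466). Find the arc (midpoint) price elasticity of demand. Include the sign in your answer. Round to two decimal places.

ΔQ = 1466 − 1596 = -130; ΔP = 80 − 70 = 10.
Midpoints: P̄ = 75.00, Q̄ = 1531.0.
ε = (ΔQ/ΔP)(P̄/Q̄) = (-130/10)(75.00/1531.0).

-0.64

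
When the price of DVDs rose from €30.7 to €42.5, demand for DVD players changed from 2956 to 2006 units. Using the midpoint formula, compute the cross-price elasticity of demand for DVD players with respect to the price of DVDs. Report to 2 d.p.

ΔQ_x = 2006 − 2956 = -950; ΔP_y = 42.5 − 30.7 = 11.8.
Midpoints: P̄_y = 36.60, Q̄_x = 2481.0.
ε_xy = (ΔQ_x/ΔP_y)(P̄_y/Q̄_x) = (-950/11.8)(36.60/2481.0).
ε_xy < 0, so the goods are complements.

-1.19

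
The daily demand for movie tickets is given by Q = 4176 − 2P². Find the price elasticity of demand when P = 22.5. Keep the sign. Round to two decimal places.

-0.64

At P = 22.5, Q = 3163.500.
dQ/dP = −4P = -90.
ε = (dQ/dP)(P/Q) = (-90)(22.5/3163.500).
|ε| < 1, so demand is inelastic at this price.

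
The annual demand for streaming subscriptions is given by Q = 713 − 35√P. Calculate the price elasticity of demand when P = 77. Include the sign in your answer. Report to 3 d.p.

At P = 77, Q = 405.876.
dQ/dP = −35/(2√P) = -1.994.
ε = (dQ/dP)(P/Q) = (-1.994)(77/405.876).
|ε| < 1, so demand is inelastic at this price.

-0.378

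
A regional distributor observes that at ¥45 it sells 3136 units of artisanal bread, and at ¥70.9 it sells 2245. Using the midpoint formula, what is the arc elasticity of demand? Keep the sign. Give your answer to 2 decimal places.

ΔQ = 2245 − 3136 = -891; ΔP = 70.9 − 45 = 25.9.
Midpoints: P̄ = 57.95, Q̄ = 2690.5.
ε = (ΔQ/ΔP)(P̄/Q̄) = (-891/25.9)(57.95/2690.5).

-0.74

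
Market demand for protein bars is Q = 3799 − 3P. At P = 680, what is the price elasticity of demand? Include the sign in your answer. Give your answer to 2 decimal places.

-1.16

At P = 680, Q = 1759.
dQ/dP = −3.
ε = (dQ/dP)(P/Q) = (-3)(680/1759).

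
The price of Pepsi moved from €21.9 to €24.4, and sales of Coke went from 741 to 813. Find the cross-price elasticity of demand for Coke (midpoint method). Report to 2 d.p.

0.86

ΔQ_x = 813 − 741 = 72; ΔP_y = 24.4 − 21.9 = 2.5.
Midpoints: P̄_y = 23.15, Q̄_x = 777.0.
ε_xy = (ΔQ_x/ΔP_y)(P̄_y/Q̄_x) = (72/2.5)(23.15/777.0).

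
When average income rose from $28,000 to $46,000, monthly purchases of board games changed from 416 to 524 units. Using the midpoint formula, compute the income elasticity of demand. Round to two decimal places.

ΔQ = 108, ΔI = 18000. Midpoints: Ī = 37,000, Q̄ = 470.0.
ε_I = (ΔQ/ΔI)(Ī/Q̄) = (108/18000)(37000/470.0).
ε_I > 0, so the good is normal.

0.47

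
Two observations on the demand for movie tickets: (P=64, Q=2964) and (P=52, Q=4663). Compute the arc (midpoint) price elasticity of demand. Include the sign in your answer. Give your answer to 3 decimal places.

-2.153

ΔQ = 4663 − 2964 = 1699; ΔP = 52 − 64 = -12.
Midpoints: P̄ = 58.00, Q̄ = 3813.5.
ε = (ΔQ/ΔP)(P̄/Q̄) = (1699/-12)(58.00/3813.5).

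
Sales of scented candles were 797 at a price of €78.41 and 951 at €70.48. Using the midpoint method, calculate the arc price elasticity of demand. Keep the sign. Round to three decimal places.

ΔQ = 951 − 797 = 154; ΔP = 70.48 − 78.41 = -7.93.
Midpoints: P̄ = 74.44, Q̄ = 874.0.
ε = (ΔQ/ΔP)(P̄/Q̄) = (154/-7.93)(74.44/874.0).

-1.654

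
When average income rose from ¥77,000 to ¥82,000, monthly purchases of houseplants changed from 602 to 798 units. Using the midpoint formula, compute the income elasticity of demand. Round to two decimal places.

ΔQ = 196, ΔI = 5000. Midpoints: Ī = 79,500, Q̄ = 700.0.
ε_I = (ΔQ/ΔI)(Ī/Q̄) = (196/5000)(79500/700.0).
ε_I > 0, so the good is normal.

4.45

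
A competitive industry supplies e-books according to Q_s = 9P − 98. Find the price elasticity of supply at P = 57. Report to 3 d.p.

At P = 57, Q_s = 415.
dQ_s/dP = 9.
ε_s = (dQ_s/dP)(P/Q_s) = (9)(57/415).

1.236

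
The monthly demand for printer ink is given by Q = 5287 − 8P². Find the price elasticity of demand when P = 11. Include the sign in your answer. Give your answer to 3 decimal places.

At P = 11, Q = 4319.
dQ/dP = −16P = -176.
ε = (dQ/dP)(P/Q) = (-176)(11/4319).

-0.448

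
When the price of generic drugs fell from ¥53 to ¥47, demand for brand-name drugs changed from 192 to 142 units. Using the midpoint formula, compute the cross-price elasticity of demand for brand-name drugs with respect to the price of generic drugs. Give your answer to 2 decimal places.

ΔQ_x = 142 − 192 = -50; ΔP_y = 47 − 53 = -6.
Midpoints: P̄_y = 50.00, Q̄_x = 167.0.
ε_xy = (ΔQ_x/ΔP_y)(P̄_y/Q̄_x) = (-50/-6)(50.00/167.0).
ε_xy > 0, so the goods are substitutes.

2.50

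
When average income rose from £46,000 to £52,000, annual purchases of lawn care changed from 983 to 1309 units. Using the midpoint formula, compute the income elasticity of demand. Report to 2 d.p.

ΔQ = 326, ΔI = 6000. Midpoints: Ī = 49,000, Q̄ = 1146.0.
ε_I = (ΔQ/ΔI)(Ī/Q̄) = (326/6000)(49000/1146.0).

2.32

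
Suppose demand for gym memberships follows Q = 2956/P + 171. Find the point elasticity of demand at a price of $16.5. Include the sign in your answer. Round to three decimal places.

At P = 16.5, Q = 350.152.
dQ/dP = −2956/P² = -10.858.
ε = (dQ/dP)(P/Q) = (-10.858)(16.5/350.152).

-0.512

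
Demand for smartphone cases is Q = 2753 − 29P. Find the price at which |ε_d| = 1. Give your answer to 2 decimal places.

For linear demand Q = a − bP, ε = −bP/(a − bP). |ε| = 1 when bP = a − bP, i.e. P = a/(2b).
P = 2753/(2·29) = 2753/58 = 47.4655.

47.47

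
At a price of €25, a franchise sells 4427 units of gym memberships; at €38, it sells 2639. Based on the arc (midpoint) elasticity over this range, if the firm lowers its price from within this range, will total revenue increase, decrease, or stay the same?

increase

Arc ε = (-1788/13)(31.50/3533.0) ≈ -1.226.
|ε| = 1.23 > 1, so demand is elastic. A price cut therefore raises total revenue.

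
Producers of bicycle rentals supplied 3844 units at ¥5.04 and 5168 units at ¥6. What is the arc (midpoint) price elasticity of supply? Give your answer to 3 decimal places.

ΔQ = 5168 − 3844 = 1324; ΔP = 6 − 5.04 = 0.96.
Midpoints: P̄ = 5.52, Q̄ = 4506.0.
ε_s = (ΔQ/ΔP)(P̄/Q̄) = (1324/0.96)(5.52/4506.0).

1.690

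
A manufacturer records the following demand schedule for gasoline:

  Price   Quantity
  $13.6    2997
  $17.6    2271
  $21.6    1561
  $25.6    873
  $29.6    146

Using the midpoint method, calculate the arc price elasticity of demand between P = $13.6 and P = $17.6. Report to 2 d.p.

At P = 13.6, Q = 2997; at P = 17.6, Q = 2271.
ΔQ = -726, ΔP = 4.0. Midpoints: P̄ = 15.60, Q̄ = 2634.0.
ε = (ΔQ/ΔP)(P̄/Q̄) = (-726/4.0)(15.60/2634.0).

-1.07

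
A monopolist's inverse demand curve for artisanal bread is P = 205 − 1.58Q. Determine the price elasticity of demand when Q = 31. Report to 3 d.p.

At Q = 31, P = 205 − 1.58(31) = 156.02.
dP/dQ = −1.58, so dQ/dP = 1/(−1.58) = -0.633.
ε = (dQ/dP)(P/Q) = (-0.633)(156.02/31).

-3.185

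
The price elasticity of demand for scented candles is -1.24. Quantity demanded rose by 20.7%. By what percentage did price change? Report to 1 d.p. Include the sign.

-16.7%

%ΔP ≈ %ΔQ / ε = (20.7%)/(-1.24) = -16.69%.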